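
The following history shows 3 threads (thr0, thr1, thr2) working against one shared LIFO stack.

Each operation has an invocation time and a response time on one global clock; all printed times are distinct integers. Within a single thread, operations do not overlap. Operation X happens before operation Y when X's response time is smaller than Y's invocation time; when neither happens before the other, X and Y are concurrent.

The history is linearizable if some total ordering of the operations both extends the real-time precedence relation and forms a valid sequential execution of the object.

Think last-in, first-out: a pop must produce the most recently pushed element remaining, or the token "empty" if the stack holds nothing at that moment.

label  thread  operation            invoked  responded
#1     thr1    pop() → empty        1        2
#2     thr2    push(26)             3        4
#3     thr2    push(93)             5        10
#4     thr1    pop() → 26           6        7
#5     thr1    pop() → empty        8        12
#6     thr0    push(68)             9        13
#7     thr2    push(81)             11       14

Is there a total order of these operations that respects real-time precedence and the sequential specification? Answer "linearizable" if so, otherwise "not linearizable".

one valid linearization: #1, #2, #4, #5, #3, #6, #7
after step 1 (#1 pop() → empty): stack <>
after step 2 (#2 push(26)): stack <26>
after step 3 (#4 pop() → 26): stack <>
after step 4 (#5 pop() → empty): stack <>
after step 5 (#3 push(93)): stack <93>
after step 6 (#6 push(68)): stack <93,68>
after step 7 (#7 push(81)): stack <93,68,81>

linearizable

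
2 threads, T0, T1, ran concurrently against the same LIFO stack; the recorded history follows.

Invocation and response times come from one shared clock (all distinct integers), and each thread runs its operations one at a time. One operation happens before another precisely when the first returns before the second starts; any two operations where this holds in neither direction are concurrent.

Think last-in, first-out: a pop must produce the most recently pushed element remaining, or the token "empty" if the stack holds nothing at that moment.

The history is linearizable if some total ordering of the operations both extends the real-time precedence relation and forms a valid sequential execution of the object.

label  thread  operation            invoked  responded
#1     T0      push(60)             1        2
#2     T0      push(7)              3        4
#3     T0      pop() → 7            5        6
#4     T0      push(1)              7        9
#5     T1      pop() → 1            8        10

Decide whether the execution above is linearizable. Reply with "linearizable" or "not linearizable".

linearizable

a witness: #1, #2, #3, #4, #5
step 1: #1 push(60) — stack <60>
step 2: #2 push(7) — stack <60,7>
step 3: #3 pop() → 7 — stack <60>
step 4: #4 push(1) — stack <60,1>
step 5: #5 pop() → 1 — stack <60>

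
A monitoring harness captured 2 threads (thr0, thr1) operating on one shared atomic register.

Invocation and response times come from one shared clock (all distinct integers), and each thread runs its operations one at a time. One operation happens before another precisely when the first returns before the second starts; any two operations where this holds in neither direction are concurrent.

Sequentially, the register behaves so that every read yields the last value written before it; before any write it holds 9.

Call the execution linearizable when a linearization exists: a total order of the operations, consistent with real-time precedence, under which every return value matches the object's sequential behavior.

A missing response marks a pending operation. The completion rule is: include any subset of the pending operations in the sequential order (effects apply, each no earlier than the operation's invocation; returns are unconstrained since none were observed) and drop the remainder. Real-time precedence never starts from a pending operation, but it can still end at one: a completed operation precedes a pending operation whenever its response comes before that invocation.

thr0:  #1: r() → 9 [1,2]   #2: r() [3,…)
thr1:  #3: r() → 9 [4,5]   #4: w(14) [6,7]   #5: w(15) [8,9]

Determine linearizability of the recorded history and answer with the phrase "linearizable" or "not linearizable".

linearizable

witness order: #1, #2, #3, #4, #5
1. #1 r() → 9, leaving value 9
2. #2 r() (pending, included), leaving value 9
3. #3 r() → 9, leaving value 9
4. #4 w(14), leaving value 14
5. #5 w(15), leaving value 15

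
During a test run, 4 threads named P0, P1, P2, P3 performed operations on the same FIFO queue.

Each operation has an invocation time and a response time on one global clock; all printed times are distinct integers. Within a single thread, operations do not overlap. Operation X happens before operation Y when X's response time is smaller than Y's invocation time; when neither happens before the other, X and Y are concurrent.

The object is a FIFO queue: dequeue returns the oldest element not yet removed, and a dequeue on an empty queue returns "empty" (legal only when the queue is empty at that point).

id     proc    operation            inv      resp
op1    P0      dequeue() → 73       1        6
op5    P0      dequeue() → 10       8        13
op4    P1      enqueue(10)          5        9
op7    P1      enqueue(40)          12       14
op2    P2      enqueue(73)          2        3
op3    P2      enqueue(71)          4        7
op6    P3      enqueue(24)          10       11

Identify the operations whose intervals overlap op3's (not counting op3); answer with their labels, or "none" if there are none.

op1, op4

op3 spans [4,7]; an op avoiding the whole window 4..7 is ordered, any other is concurrent
op1 [1,6]: concurrent
op2 [2,3]: before
op4 [5,9]: concurrent
op5 [8,13]: after
op6 [10,11]: after
op7 [12,14]: after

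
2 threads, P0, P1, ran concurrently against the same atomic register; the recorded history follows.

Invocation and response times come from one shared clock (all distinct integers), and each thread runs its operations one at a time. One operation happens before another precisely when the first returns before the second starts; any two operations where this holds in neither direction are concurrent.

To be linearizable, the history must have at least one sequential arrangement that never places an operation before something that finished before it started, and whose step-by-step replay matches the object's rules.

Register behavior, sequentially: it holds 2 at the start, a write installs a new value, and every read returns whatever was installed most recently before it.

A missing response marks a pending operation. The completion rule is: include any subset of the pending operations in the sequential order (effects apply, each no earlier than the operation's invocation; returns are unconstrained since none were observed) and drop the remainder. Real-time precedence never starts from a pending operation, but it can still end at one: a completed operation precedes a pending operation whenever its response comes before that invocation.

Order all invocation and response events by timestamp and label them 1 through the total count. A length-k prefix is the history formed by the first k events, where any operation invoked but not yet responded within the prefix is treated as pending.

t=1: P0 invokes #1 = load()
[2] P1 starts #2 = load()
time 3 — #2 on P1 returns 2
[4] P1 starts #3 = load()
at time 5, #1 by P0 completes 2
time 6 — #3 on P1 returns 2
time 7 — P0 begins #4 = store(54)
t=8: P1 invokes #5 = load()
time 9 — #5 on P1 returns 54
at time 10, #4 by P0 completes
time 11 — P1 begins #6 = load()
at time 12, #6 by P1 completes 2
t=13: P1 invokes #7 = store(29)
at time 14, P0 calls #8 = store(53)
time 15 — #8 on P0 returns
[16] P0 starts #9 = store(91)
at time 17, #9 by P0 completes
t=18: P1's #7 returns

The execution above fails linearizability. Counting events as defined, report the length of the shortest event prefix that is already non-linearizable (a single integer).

12

events 1..11 are linearizable, e.g. via #1, #2, #3, #4, #5:
after step 1 (#1 load() → 2): value 2
after step 2 (#2 load() → 2): value 2
after step 3 (#3 load() → 2): value 2
after step 4 (#4 store(54)): value 54
after step 5 (#5 load() → 54): value 54
with event 12 included (#6 responding at time 12), all real-time-consistent orders fail
sample order #1, #2, #3, #4, #5, #6 stalls at step 6 — #6 load() → 2 has no legal effect
sample order #1, #2, #3, #5, #4, #6 stalls at step 4 — #5 load() → 54 has no legal effect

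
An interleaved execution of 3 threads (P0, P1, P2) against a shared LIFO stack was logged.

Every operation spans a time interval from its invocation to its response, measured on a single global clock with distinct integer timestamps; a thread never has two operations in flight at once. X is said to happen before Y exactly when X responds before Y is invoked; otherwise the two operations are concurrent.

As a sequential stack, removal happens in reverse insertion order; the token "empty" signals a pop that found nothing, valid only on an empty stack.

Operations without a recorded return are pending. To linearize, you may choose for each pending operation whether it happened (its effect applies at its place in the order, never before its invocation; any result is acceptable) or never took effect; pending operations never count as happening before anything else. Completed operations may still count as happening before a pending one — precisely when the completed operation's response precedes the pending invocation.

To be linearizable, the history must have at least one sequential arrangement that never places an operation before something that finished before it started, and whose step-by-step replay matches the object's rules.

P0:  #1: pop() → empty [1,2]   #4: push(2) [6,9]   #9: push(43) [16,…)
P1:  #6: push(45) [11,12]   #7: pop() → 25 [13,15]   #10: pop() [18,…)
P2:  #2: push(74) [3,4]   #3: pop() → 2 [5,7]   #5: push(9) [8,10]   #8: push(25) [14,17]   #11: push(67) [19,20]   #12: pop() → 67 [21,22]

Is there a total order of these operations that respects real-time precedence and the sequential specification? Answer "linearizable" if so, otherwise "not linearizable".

one valid linearization: #1, #2, #4, #3, #5, #6, #8, #7, #9, #10, #11, #12
1. #1 pop() → empty, leaving stack <>
2. #2 push(74), leaving stack <74>
3. #4 push(2), leaving stack <74,2>
4. #3 pop() → 2, leaving stack <74>
5. #5 push(9), leaving stack <74,9>
6. #6 push(45), leaving stack <74,9,45>
7. #8 push(25), leaving stack <74,9,45,25>
8. #7 pop() → 25, leaving stack <74,9,45>
9. #9 push(43) (pending, included), leaving stack <74,9,45,43>
10. #10 pop() (pending, included), leaving stack <74,9,45>
11. #11 push(67), leaving stack <74,9,45,67>
12. #12 pop() → 67, leaving stack <74,9,45>

linearizable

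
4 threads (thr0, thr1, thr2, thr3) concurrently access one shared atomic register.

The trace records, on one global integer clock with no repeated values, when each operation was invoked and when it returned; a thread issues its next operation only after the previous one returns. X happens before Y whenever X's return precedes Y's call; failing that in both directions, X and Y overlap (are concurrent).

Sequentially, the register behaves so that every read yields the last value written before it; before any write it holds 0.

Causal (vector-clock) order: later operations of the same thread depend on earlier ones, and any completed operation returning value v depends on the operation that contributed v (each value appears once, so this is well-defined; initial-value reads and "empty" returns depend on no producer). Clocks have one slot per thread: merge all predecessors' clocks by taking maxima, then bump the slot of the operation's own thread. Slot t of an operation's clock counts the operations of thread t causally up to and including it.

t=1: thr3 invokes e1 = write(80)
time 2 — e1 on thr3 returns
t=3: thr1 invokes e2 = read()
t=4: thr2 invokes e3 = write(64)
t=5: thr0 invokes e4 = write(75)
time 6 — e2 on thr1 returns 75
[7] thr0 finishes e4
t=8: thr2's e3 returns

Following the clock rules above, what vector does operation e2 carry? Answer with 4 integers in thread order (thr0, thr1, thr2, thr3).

invoked at 1, e1 has no predecessors; its own thr3 bump gives (0, 0, 0, 1)
invoked at 4, e3 has no predecessors; its own thr2 bump gives (0, 0, 1, 0)
invoked at 5, e4 has no predecessors; its own thr0 bump gives (1, 0, 0, 0)
merge at e2 (invoked 3): VC(e4)=(1, 0, 0, 0), own-thread bump on thr1 → (1, 1, 0, 0)
target: VC(e2) = (1, 1, 0, 0)

(1, 1, 0, 0)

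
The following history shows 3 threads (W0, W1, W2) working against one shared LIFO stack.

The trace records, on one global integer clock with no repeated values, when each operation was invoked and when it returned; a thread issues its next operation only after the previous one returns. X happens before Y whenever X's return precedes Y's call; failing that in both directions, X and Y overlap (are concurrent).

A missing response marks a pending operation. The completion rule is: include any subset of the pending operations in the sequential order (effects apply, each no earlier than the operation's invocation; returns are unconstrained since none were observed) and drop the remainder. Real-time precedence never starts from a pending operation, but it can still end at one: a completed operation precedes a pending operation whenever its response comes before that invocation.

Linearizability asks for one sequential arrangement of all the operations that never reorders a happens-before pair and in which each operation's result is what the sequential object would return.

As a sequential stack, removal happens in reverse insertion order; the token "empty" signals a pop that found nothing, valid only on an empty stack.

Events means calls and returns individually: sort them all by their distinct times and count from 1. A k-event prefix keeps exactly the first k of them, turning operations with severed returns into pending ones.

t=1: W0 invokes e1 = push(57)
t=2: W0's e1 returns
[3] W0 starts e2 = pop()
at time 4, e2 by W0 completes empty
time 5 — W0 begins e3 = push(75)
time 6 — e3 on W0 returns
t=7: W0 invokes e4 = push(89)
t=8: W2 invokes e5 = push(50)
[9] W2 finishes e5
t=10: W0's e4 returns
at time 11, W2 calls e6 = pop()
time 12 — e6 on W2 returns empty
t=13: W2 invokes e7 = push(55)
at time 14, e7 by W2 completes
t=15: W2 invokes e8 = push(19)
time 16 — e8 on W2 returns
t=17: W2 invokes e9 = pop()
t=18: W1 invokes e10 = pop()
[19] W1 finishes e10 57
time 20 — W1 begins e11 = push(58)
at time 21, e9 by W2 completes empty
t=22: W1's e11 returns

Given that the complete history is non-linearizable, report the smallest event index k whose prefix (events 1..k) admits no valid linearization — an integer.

4

events 1..3 are linearizable; a witness order is e1:
step 1: e1 push(57) — stack <57>
once event 4 joins (e2's response, time 4), exhaustive search finds no witness
take e1, e2: step 2 already fails, because e2 pop() → empty cannot occur there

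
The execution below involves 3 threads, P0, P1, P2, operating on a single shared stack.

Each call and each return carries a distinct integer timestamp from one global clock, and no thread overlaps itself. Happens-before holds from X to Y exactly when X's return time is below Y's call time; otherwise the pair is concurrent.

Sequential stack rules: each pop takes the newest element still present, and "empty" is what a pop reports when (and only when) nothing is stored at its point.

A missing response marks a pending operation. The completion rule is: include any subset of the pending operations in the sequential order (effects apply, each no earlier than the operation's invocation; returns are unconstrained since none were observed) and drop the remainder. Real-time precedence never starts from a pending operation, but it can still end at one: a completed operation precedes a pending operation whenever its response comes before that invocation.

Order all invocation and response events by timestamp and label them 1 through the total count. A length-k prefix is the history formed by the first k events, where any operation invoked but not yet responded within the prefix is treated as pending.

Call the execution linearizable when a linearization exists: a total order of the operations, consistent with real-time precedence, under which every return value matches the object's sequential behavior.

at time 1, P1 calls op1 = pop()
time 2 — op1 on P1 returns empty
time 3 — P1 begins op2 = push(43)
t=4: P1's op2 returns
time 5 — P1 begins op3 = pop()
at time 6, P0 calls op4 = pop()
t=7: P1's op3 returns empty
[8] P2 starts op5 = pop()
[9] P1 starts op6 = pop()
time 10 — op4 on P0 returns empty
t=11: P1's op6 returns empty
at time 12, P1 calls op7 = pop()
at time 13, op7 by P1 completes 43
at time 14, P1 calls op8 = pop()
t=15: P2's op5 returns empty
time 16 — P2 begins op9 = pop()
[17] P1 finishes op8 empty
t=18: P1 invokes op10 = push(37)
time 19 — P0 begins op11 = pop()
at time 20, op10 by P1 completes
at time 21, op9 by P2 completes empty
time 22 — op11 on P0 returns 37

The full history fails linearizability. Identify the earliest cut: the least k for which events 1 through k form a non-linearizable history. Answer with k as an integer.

events 1..9 are linearizable; a witness order is op1, op2, op4, op3:
after step 1 (op1 pop() → empty): stack <>
after step 2 (op2 push(43)): stack <43>
after step 3 (op4 pop() (pending, included)): stack <>
after step 4 (op3 pop() → empty): stack <>
include event 10 — op4 responding at 10 — and every candidate order breaks
no escape via the 2 pending operations (op5, op6): every completion choice fails
e.g. op1, op2, op3, op4 (pending dropped): illegal at step 3, since op3 pop() → empty cannot apply there
e.g. op1, op2, op4, op3 (pending dropped): illegal at step 3, since op4 pop() → empty cannot apply there

10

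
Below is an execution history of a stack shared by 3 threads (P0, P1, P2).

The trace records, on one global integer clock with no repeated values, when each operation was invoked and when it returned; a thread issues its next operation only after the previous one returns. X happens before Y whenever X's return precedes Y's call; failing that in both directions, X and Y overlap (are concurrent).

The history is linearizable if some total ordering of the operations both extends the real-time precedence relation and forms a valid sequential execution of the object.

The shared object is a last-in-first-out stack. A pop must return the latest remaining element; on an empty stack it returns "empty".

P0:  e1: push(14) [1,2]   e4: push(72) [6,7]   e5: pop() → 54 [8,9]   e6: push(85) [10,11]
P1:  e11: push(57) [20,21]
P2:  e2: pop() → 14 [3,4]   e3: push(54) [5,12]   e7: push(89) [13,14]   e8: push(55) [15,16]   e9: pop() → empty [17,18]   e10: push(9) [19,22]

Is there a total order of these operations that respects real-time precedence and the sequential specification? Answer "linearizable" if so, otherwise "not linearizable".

not linearizable

the violation lands at event 18, e9's response at time 18: events 1..17 linearize, events 1..18 do not
all 4 real-time-respecting orders fail — 9 completed stack operations, no legal replay
e.g. e1, e2, e3, e4, e5, e6, e7, e8, e9: illegal at step 5, since e5 pop() → 54 cannot apply there
e.g. e1, e2, e4, e3, e5, e6, e7, e8, e9: illegal at step 9, since e9 pop() → empty cannot apply there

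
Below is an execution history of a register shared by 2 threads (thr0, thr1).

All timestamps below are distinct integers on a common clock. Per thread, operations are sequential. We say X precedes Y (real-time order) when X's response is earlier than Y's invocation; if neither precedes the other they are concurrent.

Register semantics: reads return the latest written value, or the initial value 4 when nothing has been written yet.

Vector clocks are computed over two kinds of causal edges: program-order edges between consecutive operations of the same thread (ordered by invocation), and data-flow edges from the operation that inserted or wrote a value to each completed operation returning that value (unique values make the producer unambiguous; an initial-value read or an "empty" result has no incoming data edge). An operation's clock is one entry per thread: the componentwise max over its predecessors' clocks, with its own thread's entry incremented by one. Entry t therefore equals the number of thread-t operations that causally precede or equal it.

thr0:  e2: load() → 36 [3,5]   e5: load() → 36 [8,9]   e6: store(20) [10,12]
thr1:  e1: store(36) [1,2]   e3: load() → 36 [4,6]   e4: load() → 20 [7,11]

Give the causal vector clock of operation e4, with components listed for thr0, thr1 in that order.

e1, invoked 1, has no incoming edges; only thr1's bump applies → (0, 1)
e3 (invocation 4): componentwise max over VC(e1)=(0, 1), +1 at thr1, giving (0, 2)
e2 (invocation 3): componentwise max over VC(e1)=(0, 1), +1 at thr0, giving (1, 1)
e5 (invocation 8): componentwise max over VC(e1)=(0, 1), VC(e2)=(1, 1), +1 at thr0, giving (2, 1)
e6 (invocation 10): componentwise max over VC(e5)=(2, 1), +1 at thr0, giving (3, 1)
e4 (invocation 7): componentwise max over VC(e3)=(0, 2), VC(e6)=(3, 1), +1 at thr1, giving (3, 3)
target: VC(e4) = (3, 3)

(3, 3)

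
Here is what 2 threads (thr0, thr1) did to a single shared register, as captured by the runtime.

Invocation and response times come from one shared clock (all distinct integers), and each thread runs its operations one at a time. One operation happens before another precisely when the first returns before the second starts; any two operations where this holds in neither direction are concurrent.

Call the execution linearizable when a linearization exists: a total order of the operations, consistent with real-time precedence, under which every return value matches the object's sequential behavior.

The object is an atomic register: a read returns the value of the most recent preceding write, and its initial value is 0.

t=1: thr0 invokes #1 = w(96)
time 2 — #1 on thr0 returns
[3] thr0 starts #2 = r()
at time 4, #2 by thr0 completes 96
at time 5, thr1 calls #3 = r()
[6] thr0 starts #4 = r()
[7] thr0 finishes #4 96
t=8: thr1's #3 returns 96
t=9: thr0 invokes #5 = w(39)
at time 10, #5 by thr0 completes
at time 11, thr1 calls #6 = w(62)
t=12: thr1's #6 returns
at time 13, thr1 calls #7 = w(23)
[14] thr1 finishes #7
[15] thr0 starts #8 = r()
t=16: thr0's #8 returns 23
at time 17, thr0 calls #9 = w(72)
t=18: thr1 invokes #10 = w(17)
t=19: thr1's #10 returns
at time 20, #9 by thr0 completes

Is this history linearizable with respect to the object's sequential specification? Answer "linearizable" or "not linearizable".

witness order: #1, #2, #3, #4, #5, #6, #7, #8, #9, #10
1. #1 w(96), leaving value 96
2. #2 r() → 96, leaving value 96
3. #3 r() → 96, leaving value 96
4. #4 r() → 96, leaving value 96
5. #5 w(39), leaving value 39
6. #6 w(62), leaving value 62
7. #7 w(23), leaving value 23
8. #8 r() → 23, leaving value 23
9. #9 w(72), leaving value 72
10. #10 w(17), leaving value 17

linearizable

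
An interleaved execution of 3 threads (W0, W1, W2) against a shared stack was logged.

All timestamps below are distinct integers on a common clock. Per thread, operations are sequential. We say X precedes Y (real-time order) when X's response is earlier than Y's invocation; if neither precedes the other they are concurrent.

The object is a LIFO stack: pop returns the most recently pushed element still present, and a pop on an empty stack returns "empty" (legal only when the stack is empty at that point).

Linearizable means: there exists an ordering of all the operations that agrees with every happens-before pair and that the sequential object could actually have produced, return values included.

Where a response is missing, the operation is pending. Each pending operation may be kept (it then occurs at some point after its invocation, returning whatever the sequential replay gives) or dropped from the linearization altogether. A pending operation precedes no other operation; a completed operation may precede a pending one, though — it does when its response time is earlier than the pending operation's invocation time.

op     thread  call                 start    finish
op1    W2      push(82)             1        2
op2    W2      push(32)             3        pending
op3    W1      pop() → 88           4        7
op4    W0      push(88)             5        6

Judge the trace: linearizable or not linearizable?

linearizable

one valid linearization: op1, op2, op4, op3
1. op1 push(82), leaving stack <82>
2. op2 push(32) (pending, included), leaving stack <82,32>
3. op4 push(88), leaving stack <82,32,88>
4. op3 pop() → 88, leaving stack <82,32>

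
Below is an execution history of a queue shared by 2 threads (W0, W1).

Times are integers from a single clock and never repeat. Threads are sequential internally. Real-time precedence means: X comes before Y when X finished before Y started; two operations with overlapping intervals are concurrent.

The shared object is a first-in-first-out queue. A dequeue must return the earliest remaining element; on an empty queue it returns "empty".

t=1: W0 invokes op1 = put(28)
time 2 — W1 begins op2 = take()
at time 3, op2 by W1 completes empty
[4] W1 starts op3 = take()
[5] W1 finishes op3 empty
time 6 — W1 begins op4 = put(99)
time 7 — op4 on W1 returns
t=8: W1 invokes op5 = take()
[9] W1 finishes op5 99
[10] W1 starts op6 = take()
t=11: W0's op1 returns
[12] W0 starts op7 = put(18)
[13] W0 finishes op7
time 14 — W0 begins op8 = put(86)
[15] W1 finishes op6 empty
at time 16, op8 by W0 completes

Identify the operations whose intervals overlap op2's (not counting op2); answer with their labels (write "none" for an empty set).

op2 spans [2,3]; an op avoiding the whole window 2..3 is ordered, any other is concurrent
op1 [1,11]: concurrent
op3 [4,5]: after
op4 [6,7]: after
op5 [8,9]: after
op6 [10,15]: after
op7 [12,13]: after
op8 [14,16]: after

op1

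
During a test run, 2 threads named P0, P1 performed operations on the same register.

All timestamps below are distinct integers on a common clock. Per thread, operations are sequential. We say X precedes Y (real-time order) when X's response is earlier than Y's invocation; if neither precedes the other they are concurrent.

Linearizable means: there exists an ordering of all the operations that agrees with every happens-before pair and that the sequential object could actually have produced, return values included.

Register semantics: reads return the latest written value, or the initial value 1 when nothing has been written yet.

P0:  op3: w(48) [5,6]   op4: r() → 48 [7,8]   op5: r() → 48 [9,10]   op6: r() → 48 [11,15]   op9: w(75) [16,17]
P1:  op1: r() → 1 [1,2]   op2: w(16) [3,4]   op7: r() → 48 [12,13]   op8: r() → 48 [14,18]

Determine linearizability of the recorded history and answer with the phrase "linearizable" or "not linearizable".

a witness: op1, op2, op3, op4, op5, op6, op7, op8, op9
after step 1 (op1 r() → 1): value 1
after step 2 (op2 w(16)): value 16
after step 3 (op3 w(48)): value 48
after step 4 (op4 r() → 48): value 48
after step 5 (op5 r() → 48): value 48
after step 6 (op6 r() → 48): value 48
after step 7 (op7 r() → 48): value 48
after step 8 (op8 r() → 48): value 48
after step 9 (op9 w(75)): value 75

linearizable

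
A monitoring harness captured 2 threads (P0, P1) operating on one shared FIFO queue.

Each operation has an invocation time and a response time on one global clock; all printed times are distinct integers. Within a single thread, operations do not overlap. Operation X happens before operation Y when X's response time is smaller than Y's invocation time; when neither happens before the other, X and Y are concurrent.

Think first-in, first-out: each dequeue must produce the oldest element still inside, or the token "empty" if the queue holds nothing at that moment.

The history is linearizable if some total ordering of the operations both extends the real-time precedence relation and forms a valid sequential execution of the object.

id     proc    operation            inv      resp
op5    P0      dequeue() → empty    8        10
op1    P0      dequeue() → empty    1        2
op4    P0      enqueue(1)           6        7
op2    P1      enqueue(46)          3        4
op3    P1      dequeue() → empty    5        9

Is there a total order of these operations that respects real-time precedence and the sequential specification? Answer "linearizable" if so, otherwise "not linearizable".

not linearizable

already the first 9 events (up to op3's response at time 9) admit no linearization; the first 8 still do
every one of the 2 real-time-consistent orders over 4 completed FIFO queue ops fails the sequential spec
no completion choice of the 1 pending operation (op5) rescues it — every subset was tried
take op1, op2, op3, op4 (pending dropped): step 3 already fails, because op3 dequeue() → empty cannot occur there
take op1, op2, op4, op3 (pending dropped): step 4 already fails, because op3 dequeue() → empty cannot occur there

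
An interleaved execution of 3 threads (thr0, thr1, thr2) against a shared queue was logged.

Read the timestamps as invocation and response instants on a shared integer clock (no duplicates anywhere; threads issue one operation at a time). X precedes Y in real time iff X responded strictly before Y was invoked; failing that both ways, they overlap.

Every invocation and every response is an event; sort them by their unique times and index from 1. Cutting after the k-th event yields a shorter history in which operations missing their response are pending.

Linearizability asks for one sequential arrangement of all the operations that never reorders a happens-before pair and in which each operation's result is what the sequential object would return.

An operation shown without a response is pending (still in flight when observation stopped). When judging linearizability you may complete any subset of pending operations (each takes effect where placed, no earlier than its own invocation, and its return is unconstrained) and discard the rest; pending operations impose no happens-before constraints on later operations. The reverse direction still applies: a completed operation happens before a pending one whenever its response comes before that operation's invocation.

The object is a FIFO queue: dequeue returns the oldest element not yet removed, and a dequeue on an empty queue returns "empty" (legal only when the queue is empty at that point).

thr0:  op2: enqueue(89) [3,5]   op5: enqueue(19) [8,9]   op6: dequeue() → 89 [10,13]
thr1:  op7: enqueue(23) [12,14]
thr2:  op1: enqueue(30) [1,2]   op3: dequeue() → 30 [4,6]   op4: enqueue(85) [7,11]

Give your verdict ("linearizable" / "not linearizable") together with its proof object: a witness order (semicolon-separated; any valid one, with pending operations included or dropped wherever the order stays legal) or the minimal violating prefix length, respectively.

step 1: op1 enqueue(30) — queue <30>
step 2: op2 enqueue(89) — queue <30,89>
step 3: op3 dequeue() → 30 — queue <89>
step 4: op4 enqueue(85) — queue <89,85>
step 5: op5 enqueue(19) — queue <89,85,19>
step 6: op6 dequeue() → 89 — queue <85,19>
step 7: op7 enqueue(23) — queue <85,19,23>

linearizable — witness: op1; op2; op3; op4; op5; op6; op7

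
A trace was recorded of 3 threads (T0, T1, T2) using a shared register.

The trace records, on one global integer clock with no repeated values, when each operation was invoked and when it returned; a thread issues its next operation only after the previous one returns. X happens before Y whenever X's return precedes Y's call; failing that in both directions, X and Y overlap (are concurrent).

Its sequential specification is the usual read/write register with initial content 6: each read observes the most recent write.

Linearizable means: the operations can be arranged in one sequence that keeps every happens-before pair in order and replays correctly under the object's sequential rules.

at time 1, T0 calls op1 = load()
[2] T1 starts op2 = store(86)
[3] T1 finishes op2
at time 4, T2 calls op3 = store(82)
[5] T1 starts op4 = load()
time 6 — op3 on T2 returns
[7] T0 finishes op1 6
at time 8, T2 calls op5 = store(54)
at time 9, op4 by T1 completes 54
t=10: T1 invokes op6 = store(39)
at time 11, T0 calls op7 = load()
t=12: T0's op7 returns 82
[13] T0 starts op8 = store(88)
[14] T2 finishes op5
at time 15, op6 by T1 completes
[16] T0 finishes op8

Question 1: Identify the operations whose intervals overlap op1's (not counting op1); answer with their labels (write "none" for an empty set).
op2, op3, op4

op1 runs from 1 to 7; window-overlapping ops are concurrent
op2 [2,3]: concurrent
op3 [4,6]: concurrent
op4 [5,9]: concurrent
op5 [8,14]: after
op6 [10,15]: after
op7 [11,12]: after
op8 [13,16]: after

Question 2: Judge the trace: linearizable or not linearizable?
not linearizable

cut after 11 events: linearizable; cut after 12 events (op7 responds, time 12): not linearizable
8 orders of the 5 completed register ops respect real time; none is legal
completion choices over the 2 pending operations (op5, op6) were checked; none helps
take op1, op2, op3, op4, op7 (pending dropped): step 4 already fails, because op4 load() → 54 cannot occur there
take op1, op2, op4, op3, op7 (pending dropped): step 3 already fails, because op4 load() → 54 cannot occur there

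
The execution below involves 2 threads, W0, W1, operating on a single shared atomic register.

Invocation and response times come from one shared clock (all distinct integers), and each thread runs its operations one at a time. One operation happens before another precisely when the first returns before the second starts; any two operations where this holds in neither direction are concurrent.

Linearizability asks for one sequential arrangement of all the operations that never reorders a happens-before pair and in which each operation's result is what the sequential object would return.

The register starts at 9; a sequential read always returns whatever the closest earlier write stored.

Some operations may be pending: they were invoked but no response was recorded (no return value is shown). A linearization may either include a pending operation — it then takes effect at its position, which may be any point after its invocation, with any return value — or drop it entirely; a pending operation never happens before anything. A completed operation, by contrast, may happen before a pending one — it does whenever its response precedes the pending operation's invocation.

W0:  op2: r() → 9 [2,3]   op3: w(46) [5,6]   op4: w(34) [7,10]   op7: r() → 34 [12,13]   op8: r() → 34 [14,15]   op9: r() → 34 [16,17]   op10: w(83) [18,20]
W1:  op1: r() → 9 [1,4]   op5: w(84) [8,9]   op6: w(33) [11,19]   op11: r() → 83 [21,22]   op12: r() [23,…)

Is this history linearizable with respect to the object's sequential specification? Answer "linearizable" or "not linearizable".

witness order: op1, op2, op3, op5, op4, op7, op8, op9, op6, op10, op11
1. op1 r() → 9, leaving value 9
2. op2 r() → 9, leaving value 9
3. op3 w(46), leaving value 46
4. op5 w(84), leaving value 84
5. op4 w(34), leaving value 34
6. op7 r() → 34, leaving value 34
7. op8 r() → 34, leaving value 34
8. op9 r() → 34, leaving value 34
9. op6 w(33), leaving value 33
10. op10 w(83), leaving value 83
11. op11 r() → 83, leaving value 83

linearizable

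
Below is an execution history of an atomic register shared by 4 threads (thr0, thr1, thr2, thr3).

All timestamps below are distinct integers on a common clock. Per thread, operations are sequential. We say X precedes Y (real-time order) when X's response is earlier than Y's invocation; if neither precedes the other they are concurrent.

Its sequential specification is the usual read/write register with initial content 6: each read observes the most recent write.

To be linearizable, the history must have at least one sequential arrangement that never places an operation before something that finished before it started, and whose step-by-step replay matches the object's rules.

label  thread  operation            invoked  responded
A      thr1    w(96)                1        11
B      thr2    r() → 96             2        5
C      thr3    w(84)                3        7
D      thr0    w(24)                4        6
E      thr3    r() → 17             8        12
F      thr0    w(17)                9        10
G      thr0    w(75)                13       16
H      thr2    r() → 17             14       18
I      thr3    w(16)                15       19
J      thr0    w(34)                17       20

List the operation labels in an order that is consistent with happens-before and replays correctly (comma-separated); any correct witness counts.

A, B, C, D, F, E, H, G, I, J

after step 1 (A w(96)): value 96
after step 2 (B r() → 96): value 96
after step 3 (C w(84)): value 84
after step 4 (D w(24)): value 24
after step 5 (F w(17)): value 17
after step 6 (E r() → 17): value 17
after step 7 (H r() → 17): value 17
after step 8 (G w(75)): value 75
after step 9 (I w(16)): value 16
after step 10 (J w(34)): value 34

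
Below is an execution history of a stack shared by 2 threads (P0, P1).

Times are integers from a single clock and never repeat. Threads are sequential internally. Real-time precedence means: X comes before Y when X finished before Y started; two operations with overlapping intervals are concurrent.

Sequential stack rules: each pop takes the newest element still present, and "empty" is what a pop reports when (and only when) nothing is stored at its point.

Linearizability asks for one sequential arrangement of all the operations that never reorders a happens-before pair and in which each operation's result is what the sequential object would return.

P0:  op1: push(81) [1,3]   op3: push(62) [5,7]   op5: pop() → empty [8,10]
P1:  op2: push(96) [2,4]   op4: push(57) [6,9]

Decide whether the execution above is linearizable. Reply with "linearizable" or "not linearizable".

through event 9 a valid linearization exists; event 10 (op5 responding at time 10) ends that
5 completed operations, 6 real-time-consistent orders — every stack replay fails
take op1, op2, op3, op4, op5: step 5 already fails, because op5 pop() → empty cannot occur there
take op1, op2, op3, op5, op4: step 4 already fails, because op5 pop() → empty cannot occur there

not linearizable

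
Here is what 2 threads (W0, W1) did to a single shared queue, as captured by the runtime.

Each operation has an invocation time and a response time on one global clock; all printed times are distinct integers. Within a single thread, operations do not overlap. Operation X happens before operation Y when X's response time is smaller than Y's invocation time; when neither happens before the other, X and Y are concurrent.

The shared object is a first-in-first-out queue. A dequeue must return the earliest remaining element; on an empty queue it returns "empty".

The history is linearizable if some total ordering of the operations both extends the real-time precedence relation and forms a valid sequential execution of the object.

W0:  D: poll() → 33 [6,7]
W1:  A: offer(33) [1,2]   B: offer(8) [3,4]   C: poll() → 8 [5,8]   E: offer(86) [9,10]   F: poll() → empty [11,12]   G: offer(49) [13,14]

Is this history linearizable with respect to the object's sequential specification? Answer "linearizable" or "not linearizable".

not linearizable

the violation lands at event 12, F's response at time 12: events 1..11 linearize, events 1..12 do not
the 6 completed operations admit 2 real-time orders; each fails the queue replay
e.g. A, B, C, D, E, F: illegal at step 3, since C poll() → 8 cannot apply there
e.g. A, B, D, C, E, F: illegal at step 6, since F poll() → empty cannot apply there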